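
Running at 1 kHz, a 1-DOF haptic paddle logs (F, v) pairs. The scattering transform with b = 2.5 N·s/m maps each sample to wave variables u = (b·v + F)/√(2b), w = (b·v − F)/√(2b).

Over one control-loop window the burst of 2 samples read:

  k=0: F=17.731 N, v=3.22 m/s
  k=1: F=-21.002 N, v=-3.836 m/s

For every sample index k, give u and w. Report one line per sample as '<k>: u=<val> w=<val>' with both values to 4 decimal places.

0: u=11.5296 w=-4.3295
1: u=-13.6812 w=5.1036

k=0: b·v=2.5×3.22=8.0500; √(2b)=2.2361; u=(8.0500+17.731)/2.2361=11.5296, w=(8.0500−17.731)/2.2361=-4.3295
k=1: b·v=2.5×(-3.836)=-9.5900; √(2b)=2.2361; u=(-9.5900+(-21.002))/2.2361=-13.6812, w=(-9.5900−(-21.002))/2.2361=5.1036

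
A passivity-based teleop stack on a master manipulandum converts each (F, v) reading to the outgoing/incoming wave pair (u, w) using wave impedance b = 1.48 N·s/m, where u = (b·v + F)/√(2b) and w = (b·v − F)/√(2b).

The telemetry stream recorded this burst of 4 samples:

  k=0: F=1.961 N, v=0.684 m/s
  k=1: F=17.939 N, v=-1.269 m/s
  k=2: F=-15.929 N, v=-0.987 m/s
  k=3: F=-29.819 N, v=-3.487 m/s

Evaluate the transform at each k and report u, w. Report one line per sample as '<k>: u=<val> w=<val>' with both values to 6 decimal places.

0: u=1.728207 w=-0.551409
1: u=9.335197 w=-11.518467
2: u=-10.107593 w=8.409494
3: u=-20.331573 w=14.332311

k=0: b·v=1.48×0.684=1.012320; √(2b)=1.720465; u=(1.012320+1.961)/1.720465=1.728207, w=(1.012320−1.961)/1.720465=-0.551409
k=1: b·v=1.48×(-1.269)=-1.878120; √(2b)=1.720465; u=(-1.878120+17.939)/1.720465=9.335197, w=(-1.878120−17.939)/1.720465=-11.518467
k=2: b·v=1.48×(-0.987)=-1.460760; √(2b)=1.720465; u=(-1.460760+(-15.929))/1.720465=-10.107593, w=(-1.460760−(-15.929))/1.720465=8.409494
k=3: b·v=1.48×(-3.487)=-5.160760; √(2b)=1.720465; u=(-5.160760+(-29.819))/1.720465=-20.331573, w=(-5.160760−(-29.819))/1.720465=14.332311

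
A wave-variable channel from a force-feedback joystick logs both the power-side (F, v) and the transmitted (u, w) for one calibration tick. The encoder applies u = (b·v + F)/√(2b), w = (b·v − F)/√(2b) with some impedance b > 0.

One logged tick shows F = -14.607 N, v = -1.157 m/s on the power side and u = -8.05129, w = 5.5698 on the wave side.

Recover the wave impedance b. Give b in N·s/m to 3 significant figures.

b = 2.3 N·s/m

u + w = -2.4815;  u + w = √(2b)·v, so √(2b) = -2.4815/(-1.157) = 2.1448.
b = (√(2b))²/2 = 4.6000/2 = 2.3000.
(Check via u − w = 2F/√(2b): u − w = -13.6211, 2F/√(2b) = -13.6211.)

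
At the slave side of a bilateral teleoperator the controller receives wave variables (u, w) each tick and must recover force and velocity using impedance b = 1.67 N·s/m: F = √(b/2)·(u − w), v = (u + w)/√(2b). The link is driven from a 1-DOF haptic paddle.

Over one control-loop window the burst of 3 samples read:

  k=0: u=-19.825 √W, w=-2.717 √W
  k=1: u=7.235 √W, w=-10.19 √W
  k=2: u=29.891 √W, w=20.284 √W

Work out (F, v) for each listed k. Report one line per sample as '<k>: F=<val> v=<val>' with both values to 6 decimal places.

k=0: u−w=-17.108000, u+w=-22.542000; √(b/2)=0.913783, √(2b)=1.827567; F=0.913783×(-17.108)=-15.633005, v=-22.542000/1.827567=-12.334434
k=1: u−w=17.425000, u+w=-2.955000; √(b/2)=0.913783, √(2b)=1.827567; F=0.913783×17.425=15.922675, v=-2.955000/1.827567=-1.616904
k=2: u−w=9.607000, u+w=50.175000; √(b/2)=0.913783, √(2b)=1.827567; F=0.913783×9.607=8.778717, v=50.175000/1.827567=27.454538

0: F=-15.633005 v=-12.334434
1: F=15.922675 v=-1.616904
2: F=8.778717 v=27.454538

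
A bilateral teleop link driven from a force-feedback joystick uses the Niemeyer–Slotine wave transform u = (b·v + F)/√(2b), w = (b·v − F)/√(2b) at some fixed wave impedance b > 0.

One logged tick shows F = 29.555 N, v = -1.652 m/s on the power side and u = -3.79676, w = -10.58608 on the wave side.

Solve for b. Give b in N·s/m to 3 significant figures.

b = 37.9 N·s/m

u + w = -14.3828;  u + w = √(2b)·v, so √(2b) = -14.3828/(-1.652) = 8.7063.
b = (√(2b))²/2 = 75.8000/2 = 37.9000.
(Check via u − w = 2F/√(2b): u − w = 6.7893, 2F/√(2b) = 6.7893.)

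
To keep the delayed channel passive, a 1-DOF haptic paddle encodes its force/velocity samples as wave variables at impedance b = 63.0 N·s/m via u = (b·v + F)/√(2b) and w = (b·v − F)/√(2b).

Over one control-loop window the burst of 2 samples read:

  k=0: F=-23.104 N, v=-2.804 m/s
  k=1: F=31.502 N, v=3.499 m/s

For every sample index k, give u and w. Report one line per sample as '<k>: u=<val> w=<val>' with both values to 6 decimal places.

k=0: b·v=63.0×(-2.804)=-176.652000; √(2b)=11.224972; u=(-176.652000+(-23.104))/11.224972=-17.795679, w=(-176.652000−(-23.104))/11.224972=-13.679143
k=1: b·v=63.0×3.499=220.437000; √(2b)=11.224972; u=(220.437000+31.502)/11.224972=22.444510, w=(220.437000−31.502)/11.224972=16.831668

0: u=-17.795679 w=-13.679143
1: u=22.444510 w=16.831668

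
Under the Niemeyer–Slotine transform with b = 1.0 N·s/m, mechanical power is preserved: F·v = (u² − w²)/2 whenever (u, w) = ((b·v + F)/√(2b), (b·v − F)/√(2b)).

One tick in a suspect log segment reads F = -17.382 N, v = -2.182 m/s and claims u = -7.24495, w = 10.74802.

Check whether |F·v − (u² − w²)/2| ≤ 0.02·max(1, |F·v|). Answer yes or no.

no

F·v = (-17.382)×(-2.182) = 37.9275 W.
(u² − w²)/2 = (52.4893 − 115.5199)/2 = -31.5153 W.
|Δ| = 69.4428;  2% of max(1, |F·v|) = 0.7586.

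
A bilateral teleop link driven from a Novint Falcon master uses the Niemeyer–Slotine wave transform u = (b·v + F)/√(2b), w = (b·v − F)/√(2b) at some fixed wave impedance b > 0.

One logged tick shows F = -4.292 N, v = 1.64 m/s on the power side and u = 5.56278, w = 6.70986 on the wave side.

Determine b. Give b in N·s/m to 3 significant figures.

u + w = 12.27264;  u + w = √(2b)·v, so √(2b) = 12.27264/1.64 = 7.48332.
b = (√(2b))²/2 = 56.00003/2 = 28.00002.
(Check via u − w = 2F/√(2b): u − w = -1.14708, 2F/√(2b) = -1.14708.)

b = 28 N·s/m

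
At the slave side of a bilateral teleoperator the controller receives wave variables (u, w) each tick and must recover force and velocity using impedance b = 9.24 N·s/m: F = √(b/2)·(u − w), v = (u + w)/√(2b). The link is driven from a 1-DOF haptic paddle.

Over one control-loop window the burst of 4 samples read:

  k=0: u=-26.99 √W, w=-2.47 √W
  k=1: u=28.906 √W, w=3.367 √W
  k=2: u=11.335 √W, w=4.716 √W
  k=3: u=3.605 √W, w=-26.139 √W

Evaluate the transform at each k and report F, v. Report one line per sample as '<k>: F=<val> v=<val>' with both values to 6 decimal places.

k=0: u−w=-24.520000, u+w=-29.460000; √(b/2)=2.149419, √(2b)=4.298837; F=2.149419×(-24.52)=-52.703742, v=-29.460000/4.298837=-6.853016
k=1: u−w=25.539000, u+w=32.273000; √(b/2)=2.149419, √(2b)=4.298837; F=2.149419×25.539=54.894000, v=32.273000/4.298837=7.507379
k=2: u−w=6.619000, u+w=16.051000; √(b/2)=2.149419, √(2b)=4.298837; F=2.149419×6.619=14.227001, v=16.051000/4.298837=3.733801
k=3: u−w=29.744000, u+w=-22.534000; √(b/2)=2.149419, √(2b)=4.298837; F=2.149419×29.744=63.932305, v=-22.534000/4.298837=-5.241883

0: F=-52.703742 v=-6.853016
1: F=54.894000 v=7.507379
2: F=14.227001 v=3.733801
3: F=63.932305 v=-5.241883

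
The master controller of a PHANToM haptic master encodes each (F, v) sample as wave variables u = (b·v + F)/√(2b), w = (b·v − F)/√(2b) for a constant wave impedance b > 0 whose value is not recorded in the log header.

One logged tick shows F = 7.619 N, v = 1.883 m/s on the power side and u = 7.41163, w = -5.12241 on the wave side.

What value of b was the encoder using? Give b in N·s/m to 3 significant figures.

b = 0.739 N·s/m

u + w = 2.2892;  u + w = √(2b)·v, so √(2b) = 2.2892/1.883 = 1.2157.
b = (√(2b))²/2 = 1.4780/2 = 0.7390.
(Check via u − w = 2F/√(2b): u − w = 12.5340, 2F/√(2b) = 12.5340.)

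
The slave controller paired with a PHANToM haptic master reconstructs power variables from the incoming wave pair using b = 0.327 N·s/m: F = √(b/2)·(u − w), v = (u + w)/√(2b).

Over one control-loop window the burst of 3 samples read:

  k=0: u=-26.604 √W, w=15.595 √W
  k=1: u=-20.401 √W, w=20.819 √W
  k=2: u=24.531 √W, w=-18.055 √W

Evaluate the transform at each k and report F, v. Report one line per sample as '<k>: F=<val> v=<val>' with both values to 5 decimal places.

k=0: u−w=-42.19900, u+w=-11.00900; √(b/2)=0.40435, √(2b)=0.80870; F=0.40435×(-42.199)=-17.06322, v=-11.00900/0.80870=-13.61316
k=1: u−w=-41.22000, u+w=0.41800; √(b/2)=0.40435, √(2b)=0.80870; F=0.40435×(-41.22)=-16.66736, v=0.41800/0.80870=0.51688
k=2: u−w=42.58600, u+w=6.47600; √(b/2)=0.40435, √(2b)=0.80870; F=0.40435×42.586=17.21971, v=6.47600/0.80870=8.00789

0: F=-17.06322 v=-13.61316
1: F=-16.66736 v=0.51688
2: F=17.21971 v=8.00789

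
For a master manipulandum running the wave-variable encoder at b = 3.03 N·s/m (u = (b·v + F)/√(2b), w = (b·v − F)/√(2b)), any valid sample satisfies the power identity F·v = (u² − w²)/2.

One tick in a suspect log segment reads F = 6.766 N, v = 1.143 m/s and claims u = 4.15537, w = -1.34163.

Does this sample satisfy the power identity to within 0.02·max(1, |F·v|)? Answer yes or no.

F·v = 6.766×1.143 = 7.73354 W.
(u² − w²)/2 = (17.26710 − 1.79997)/2 = 7.73356 W.
|Δ| = 0.00003;  2% of max(1, |F·v|) = 0.15467.

yes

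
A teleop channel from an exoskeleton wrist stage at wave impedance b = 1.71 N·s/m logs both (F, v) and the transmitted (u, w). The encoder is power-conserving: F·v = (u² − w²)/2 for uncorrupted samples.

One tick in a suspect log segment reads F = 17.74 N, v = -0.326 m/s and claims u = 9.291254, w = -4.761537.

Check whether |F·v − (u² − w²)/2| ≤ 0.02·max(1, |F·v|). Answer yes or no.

no

F·v = 17.74×(-0.326) = -5.783240 W.
(u² − w²)/2 = (86.327401 − 22.672235)/2 = 31.827583 W.
|Δ| = 37.610823;  2% of max(1, |F·v|) = 0.115665.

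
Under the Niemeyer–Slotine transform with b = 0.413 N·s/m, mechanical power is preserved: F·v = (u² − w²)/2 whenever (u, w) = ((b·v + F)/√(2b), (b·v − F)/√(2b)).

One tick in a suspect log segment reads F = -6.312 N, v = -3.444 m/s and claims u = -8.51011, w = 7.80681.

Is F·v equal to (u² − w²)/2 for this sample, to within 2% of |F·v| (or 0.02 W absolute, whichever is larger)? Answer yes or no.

F·v = (-6.312)×(-3.444) = 21.7385 W.
(u² − w²)/2 = (72.4220 − 60.9463)/2 = 5.7378 W.
|Δ| = 16.0007;  2% of max(1, |F·v|) = 0.4348.

no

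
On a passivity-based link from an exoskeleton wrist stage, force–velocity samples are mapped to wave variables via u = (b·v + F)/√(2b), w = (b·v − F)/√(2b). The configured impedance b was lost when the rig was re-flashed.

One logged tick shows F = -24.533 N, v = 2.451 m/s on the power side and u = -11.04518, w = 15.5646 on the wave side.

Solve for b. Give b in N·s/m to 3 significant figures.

b = 1.7 N·s/m

u + w = 4.5194;  u + w = √(2b)·v, so √(2b) = 4.5194/2.451 = 1.8439.
b = (√(2b))²/2 = 3.4000/2 = 1.7000.
(Check via u − w = 2F/√(2b): u − w = -26.6098, 2F/√(2b) = -26.6098.)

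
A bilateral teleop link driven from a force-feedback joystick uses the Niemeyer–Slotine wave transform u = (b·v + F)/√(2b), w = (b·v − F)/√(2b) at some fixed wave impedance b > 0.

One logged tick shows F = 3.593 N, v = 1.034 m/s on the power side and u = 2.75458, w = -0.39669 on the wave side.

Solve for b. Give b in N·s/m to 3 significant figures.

u + w = 2.35789;  u + w = √(2b)·v, so √(2b) = 2.35789/1.034 = 2.28036.
b = (√(2b))²/2 = 5.20003/2 = 2.60002.
(Check via u − w = 2F/√(2b): u − w = 3.15127, 2F/√(2b) = 3.15126.)

b = 2.6 N·s/m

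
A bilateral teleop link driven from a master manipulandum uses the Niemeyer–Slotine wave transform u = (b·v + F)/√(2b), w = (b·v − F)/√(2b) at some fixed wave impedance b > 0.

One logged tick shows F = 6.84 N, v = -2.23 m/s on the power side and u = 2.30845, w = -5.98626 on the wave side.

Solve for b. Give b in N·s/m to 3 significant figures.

u + w = -3.6778;  u + w = √(2b)·v, so √(2b) = -3.6778/(-2.23) = 1.6492.
b = (√(2b))²/2 = 2.7200/2 = 1.3600.
(Check via u − w = 2F/√(2b): u − w = 8.2947, 2F/√(2b) = 8.2947.)

b = 1.36 N·s/m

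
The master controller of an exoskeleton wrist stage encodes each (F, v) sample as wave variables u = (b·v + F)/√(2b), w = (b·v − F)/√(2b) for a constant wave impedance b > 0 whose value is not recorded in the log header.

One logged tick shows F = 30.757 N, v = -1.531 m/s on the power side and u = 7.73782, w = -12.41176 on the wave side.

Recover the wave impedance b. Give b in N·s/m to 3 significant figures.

u + w = -4.67394;  u + w = √(2b)·v, so √(2b) = -4.67394/(-1.531) = 3.05287.
b = (√(2b))²/2 = 9.32000/2 = 4.66000.
(Check via u − w = 2F/√(2b): u − w = 20.14958, 2F/√(2b) = 20.14958.)

b = 4.66 N·s/m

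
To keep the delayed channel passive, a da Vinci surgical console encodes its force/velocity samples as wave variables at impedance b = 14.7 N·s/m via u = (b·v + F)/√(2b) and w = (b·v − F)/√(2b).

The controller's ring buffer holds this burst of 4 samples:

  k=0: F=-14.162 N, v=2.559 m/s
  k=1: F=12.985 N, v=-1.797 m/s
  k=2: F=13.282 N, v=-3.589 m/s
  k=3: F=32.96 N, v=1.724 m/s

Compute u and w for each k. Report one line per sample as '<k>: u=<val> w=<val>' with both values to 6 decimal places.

0: u=4.325809 w=9.549541
1: u=-2.477031 w=-7.266620
2: u=-7.280526 w=-12.179666
3: u=10.752656 w=-1.404823

k=0: b·v=14.7×2.559=37.617300; √(2b)=5.422177; u=(37.617300+(-14.162))/5.422177=4.325809, w=(37.617300−(-14.162))/5.422177=9.549541
k=1: b·v=14.7×(-1.797)=-26.415900; √(2b)=5.422177; u=(-26.415900+12.985)/5.422177=-2.477031, w=(-26.415900−12.985)/5.422177=-7.266620
k=2: b·v=14.7×(-3.589)=-52.758300; √(2b)=5.422177; u=(-52.758300+13.282)/5.422177=-7.280526, w=(-52.758300−13.282)/5.422177=-12.179666
k=3: b·v=14.7×1.724=25.342800; √(2b)=5.422177; u=(25.342800+32.96)/5.422177=10.752656, w=(25.342800−32.96)/5.422177=-1.404823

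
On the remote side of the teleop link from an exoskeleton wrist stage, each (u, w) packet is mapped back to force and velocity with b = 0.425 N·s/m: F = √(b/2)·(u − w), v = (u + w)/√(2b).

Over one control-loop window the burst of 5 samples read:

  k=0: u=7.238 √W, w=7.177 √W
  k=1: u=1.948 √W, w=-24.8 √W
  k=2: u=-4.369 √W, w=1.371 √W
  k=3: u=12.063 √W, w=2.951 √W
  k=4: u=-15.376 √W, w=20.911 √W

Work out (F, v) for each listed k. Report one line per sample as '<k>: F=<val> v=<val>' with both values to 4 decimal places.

k=0: u−w=0.0610, u+w=14.4150; √(b/2)=0.4610, √(2b)=0.9220; F=0.4610×0.061=0.0281, v=14.4150/0.9220=15.6353
k=1: u−w=26.7480, u+w=-22.8520; √(b/2)=0.4610, √(2b)=0.9220; F=0.4610×26.748=12.3302, v=-22.8520/0.9220=-24.7865
k=2: u−w=-5.7400, u+w=-2.9980; √(b/2)=0.4610, √(2b)=0.9220; F=0.4610×(-5.74)=-2.6460, v=-2.9980/0.9220=-3.2518
k=3: u−w=9.1120, u+w=15.0140; √(b/2)=0.4610, √(2b)=0.9220; F=0.4610×9.112=4.2004, v=15.0140/0.9220=16.2850
k=4: u−w=-36.2870, u+w=5.5350; √(b/2)=0.4610, √(2b)=0.9220; F=0.4610×(-36.287)=-16.7275, v=5.5350/0.9220=6.0036

0: F=0.0281 v=15.6353
1: F=12.3302 v=-24.7865
2: F=-2.6460 v=-3.2518
3: F=4.2004 v=16.2850
4: F=-16.7275 v=6.0036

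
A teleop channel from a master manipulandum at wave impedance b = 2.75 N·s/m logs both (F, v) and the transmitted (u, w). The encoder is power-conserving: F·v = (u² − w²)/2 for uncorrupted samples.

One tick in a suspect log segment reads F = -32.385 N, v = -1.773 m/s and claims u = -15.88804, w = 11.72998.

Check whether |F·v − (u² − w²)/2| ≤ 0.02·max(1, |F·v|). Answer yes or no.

yes

F·v = (-32.385)×(-1.773) = 57.4186 W.
(u² − w²)/2 = (252.4298 − 137.5924)/2 = 57.4187 W.
|Δ| = 0.0001;  2% of max(1, |F·v|) = 1.1484.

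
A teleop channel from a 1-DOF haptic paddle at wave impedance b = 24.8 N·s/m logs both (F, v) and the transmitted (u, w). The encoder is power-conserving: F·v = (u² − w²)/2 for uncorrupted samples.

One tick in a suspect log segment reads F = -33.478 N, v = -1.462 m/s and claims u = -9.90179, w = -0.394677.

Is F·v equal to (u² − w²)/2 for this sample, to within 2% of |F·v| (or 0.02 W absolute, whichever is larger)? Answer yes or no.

F·v = (-33.478)×(-1.462) = 48.944836 W.
(u² − w²)/2 = (98.045445 − 0.155770)/2 = 48.944838 W.
|Δ| = 0.000002;  2% of max(1, |F·v|) = 0.978897.

yes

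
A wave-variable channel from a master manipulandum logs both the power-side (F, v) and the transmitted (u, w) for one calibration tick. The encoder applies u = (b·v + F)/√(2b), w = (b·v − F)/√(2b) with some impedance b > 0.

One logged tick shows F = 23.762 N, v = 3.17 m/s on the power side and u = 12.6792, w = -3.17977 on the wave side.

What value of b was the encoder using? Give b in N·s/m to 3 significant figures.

b = 4.49 N·s/m

u + w = 9.4994;  u + w = √(2b)·v, so √(2b) = 9.4994/3.17 = 2.9967.
b = (√(2b))²/2 = 8.9800/2 = 4.4900.
(Check via u − w = 2F/√(2b): u − w = 15.8590, 2F/√(2b) = 15.8590.)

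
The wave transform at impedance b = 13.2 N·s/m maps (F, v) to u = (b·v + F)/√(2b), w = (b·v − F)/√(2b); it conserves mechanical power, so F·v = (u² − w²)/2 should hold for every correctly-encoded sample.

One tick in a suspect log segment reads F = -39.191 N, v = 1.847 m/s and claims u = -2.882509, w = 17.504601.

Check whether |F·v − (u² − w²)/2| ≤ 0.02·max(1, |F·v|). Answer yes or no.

no

F·v = (-39.191)×1.847 = -72.385777 W.
(u² − w²)/2 = (8.308858 − 306.411056)/2 = -149.051099 W.
|Δ| = 76.665322;  2% of max(1, |F·v|) = 1.447716.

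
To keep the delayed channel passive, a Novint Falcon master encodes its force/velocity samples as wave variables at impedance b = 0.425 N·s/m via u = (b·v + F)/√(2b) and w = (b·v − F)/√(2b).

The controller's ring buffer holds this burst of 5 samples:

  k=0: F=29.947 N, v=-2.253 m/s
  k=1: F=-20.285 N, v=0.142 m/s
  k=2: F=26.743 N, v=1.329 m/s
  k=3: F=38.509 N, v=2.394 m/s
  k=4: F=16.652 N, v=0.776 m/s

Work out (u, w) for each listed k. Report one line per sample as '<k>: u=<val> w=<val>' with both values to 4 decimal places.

k=0: b·v=0.425×(-2.253)=-0.9575; √(2b)=0.9220; u=(-0.9575+29.947)/0.9220=31.4435, w=(-0.9575−29.947)/0.9220=-33.5207
k=1: b·v=0.425×0.142=0.0603; √(2b)=0.9220; u=(0.0603+(-20.285))/0.9220=-21.9367, w=(0.0603−(-20.285))/0.9220=22.0676
k=2: b·v=0.425×1.329=0.5648; √(2b)=0.9220; u=(0.5648+26.743)/0.9220=29.6195, w=(0.5648−26.743)/0.9220=-28.3942
k=3: b·v=0.425×2.394=1.0174; √(2b)=0.9220; u=(1.0174+38.509)/0.9220=42.8725, w=(1.0174−38.509)/0.9220=-40.6653
k=4: b·v=0.425×0.776=0.3298; √(2b)=0.9220; u=(0.3298+16.652)/0.9220=18.4193, w=(0.3298−16.652)/0.9220=-17.7039

0: u=31.4435 w=-33.5207
1: u=-21.9367 w=22.0676
2: u=29.6195 w=-28.3942
3: u=42.8725 w=-40.6653
4: u=18.4193 w=-17.7039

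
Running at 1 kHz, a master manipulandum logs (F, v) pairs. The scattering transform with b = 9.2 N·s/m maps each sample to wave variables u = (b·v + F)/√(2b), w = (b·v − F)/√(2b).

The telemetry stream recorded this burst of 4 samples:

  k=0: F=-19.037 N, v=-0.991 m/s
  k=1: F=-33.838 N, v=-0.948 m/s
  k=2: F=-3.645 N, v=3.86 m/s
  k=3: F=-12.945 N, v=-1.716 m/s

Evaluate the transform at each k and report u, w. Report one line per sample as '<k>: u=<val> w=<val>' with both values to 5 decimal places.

0: u=-6.56348 w=2.31257
1: u=-9.92176 w=5.85529
2: u=7.42903 w=9.12852
3: u=-6.69823 w=-0.66259

k=0: b·v=9.2×(-0.991)=-9.11720; √(2b)=4.28952; u=(-9.11720+(-19.037))/4.28952=-6.56348, w=(-9.11720−(-19.037))/4.28952=2.31257
k=1: b·v=9.2×(-0.948)=-8.72160; √(2b)=4.28952; u=(-8.72160+(-33.838))/4.28952=-9.92176, w=(-8.72160−(-33.838))/4.28952=5.85529
k=2: b·v=9.2×3.86=35.51200; √(2b)=4.28952; u=(35.51200+(-3.645))/4.28952=7.42903, w=(35.51200−(-3.645))/4.28952=9.12852
k=3: b·v=9.2×(-1.716)=-15.78720; √(2b)=4.28952; u=(-15.78720+(-12.945))/4.28952=-6.69823, w=(-15.78720−(-12.945))/4.28952=-0.66259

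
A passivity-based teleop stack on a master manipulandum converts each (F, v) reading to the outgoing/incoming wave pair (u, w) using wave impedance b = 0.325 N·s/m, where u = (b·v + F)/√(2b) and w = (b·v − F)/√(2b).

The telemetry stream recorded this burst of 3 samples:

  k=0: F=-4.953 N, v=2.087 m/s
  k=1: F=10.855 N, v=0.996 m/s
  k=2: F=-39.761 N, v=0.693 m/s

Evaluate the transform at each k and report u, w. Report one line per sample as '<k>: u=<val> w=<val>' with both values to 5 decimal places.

0: u=-5.30214 w=6.98474
1: u=13.86547 w=-13.06247
2: u=-49.03809 w=49.59681

k=0: b·v=0.325×2.087=0.67828; √(2b)=0.80623; u=(0.67828+(-4.953))/0.80623=-5.30214, w=(0.67828−(-4.953))/0.80623=6.98474
k=1: b·v=0.325×0.996=0.32370; √(2b)=0.80623; u=(0.32370+10.855)/0.80623=13.86547, w=(0.32370−10.855)/0.80623=-13.06247
k=2: b·v=0.325×0.693=0.22522; √(2b)=0.80623; u=(0.22522+(-39.761))/0.80623=-49.03809, w=(0.22522−(-39.761))/0.80623=49.59681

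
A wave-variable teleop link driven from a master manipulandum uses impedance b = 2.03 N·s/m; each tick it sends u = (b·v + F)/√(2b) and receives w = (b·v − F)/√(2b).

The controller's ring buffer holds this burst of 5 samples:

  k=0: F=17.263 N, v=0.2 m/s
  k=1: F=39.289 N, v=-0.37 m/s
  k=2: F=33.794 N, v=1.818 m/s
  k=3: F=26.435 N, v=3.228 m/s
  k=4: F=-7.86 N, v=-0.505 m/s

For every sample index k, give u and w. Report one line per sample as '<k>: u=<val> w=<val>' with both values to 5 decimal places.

0: u=8.76898 w=-8.36599
1: u=19.12604 w=-19.87157
2: u=18.60326 w=-14.94010
3: u=16.37159 w=-9.86735
4: u=-4.40963 w=3.39208

k=0: b·v=2.03×0.2=0.40600; √(2b)=2.01494; u=(0.40600+17.263)/2.01494=8.76898, w=(0.40600−17.263)/2.01494=-8.36599
k=1: b·v=2.03×(-0.37)=-0.75110; √(2b)=2.01494; u=(-0.75110+39.289)/2.01494=19.12604, w=(-0.75110−39.289)/2.01494=-19.87157
k=2: b·v=2.03×1.818=3.69054; √(2b)=2.01494; u=(3.69054+33.794)/2.01494=18.60326, w=(3.69054−33.794)/2.01494=-14.94010
k=3: b·v=2.03×3.228=6.55284; √(2b)=2.01494; u=(6.55284+26.435)/2.01494=16.37159, w=(6.55284−26.435)/2.01494=-9.86735
k=4: b·v=2.03×(-0.505)=-1.02515; √(2b)=2.01494; u=(-1.02515+(-7.86))/2.01494=-4.40963, w=(-1.02515−(-7.86))/2.01494=3.39208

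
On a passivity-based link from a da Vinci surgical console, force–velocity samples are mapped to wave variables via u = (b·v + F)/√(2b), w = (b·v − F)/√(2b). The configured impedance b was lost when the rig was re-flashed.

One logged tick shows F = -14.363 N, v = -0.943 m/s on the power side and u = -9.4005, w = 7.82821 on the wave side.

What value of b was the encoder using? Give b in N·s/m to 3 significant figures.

b = 1.39 N·s/m

u + w = -1.5723;  u + w = √(2b)·v, so √(2b) = -1.5723/(-0.943) = 1.6673.
b = (√(2b))²/2 = 2.7800/2 = 1.3900.
(Check via u − w = 2F/√(2b): u − w = -17.2287, 2F/√(2b) = -17.2288.)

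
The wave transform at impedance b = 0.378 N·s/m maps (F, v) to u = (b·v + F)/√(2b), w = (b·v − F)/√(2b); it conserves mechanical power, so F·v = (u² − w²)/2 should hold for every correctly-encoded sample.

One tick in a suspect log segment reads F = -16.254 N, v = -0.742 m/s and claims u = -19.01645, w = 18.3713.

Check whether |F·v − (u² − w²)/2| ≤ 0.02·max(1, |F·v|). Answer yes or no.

yes

F·v = (-16.254)×(-0.742) = 12.0605 W.
(u² − w²)/2 = (361.6254 − 337.5047)/2 = 12.0604 W.
|Δ| = 0.0001;  2% of max(1, |F·v|) = 0.2412.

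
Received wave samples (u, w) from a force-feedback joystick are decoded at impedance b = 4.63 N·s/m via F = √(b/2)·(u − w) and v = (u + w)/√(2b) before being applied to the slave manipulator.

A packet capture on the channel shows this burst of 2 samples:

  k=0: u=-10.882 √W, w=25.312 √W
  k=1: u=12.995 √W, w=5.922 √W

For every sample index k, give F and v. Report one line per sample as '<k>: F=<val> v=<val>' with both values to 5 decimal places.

k=0: u−w=-36.19400, u+w=14.43000; √(b/2)=1.52151, √(2b)=3.04302; F=1.52151×(-36.194)=-55.06962, v=14.43000/3.04302=4.74199
k=1: u−w=7.07300, u+w=18.91700; √(b/2)=1.52151, √(2b)=3.04302; F=1.52151×7.073=10.76166, v=18.91700/3.04302=6.21651

0: F=-55.06962 v=4.74199
1: F=10.76166 v=6.21651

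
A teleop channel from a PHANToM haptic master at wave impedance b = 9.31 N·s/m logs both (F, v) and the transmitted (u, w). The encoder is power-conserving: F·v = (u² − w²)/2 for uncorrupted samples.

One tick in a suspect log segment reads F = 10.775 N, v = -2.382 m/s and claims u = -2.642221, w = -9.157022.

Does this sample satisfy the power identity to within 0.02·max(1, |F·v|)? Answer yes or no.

F·v = 10.775×(-2.382) = -25.666050 W.
(u² − w²)/2 = (6.981332 − 83.851052)/2 = -38.434860 W.
|Δ| = 12.768810;  2% of max(1, |F·v|) = 0.513321.

no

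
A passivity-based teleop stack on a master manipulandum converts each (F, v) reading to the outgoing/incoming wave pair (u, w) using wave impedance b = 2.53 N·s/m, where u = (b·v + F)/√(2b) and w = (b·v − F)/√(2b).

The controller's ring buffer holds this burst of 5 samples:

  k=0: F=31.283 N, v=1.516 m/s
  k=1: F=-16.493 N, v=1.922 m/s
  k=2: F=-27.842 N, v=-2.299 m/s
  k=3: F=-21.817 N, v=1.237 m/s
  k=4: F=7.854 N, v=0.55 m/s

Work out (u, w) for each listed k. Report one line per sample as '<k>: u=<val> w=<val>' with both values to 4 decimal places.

0: u=15.6121 w=-12.2019
1: u=-5.1703 w=9.4937
2: u=-14.9630 w=9.7915
3: u=-8.3076 w=11.0901
4: u=4.1101 w=-2.8729

k=0: b·v=2.53×1.516=3.8355; √(2b)=2.2494; u=(3.8355+31.283)/2.2494=15.6121, w=(3.8355−31.283)/2.2494=-12.2019
k=1: b·v=2.53×1.922=4.8627; √(2b)=2.2494; u=(4.8627+(-16.493))/2.2494=-5.1703, w=(4.8627−(-16.493))/2.2494=9.4937
k=2: b·v=2.53×(-2.299)=-5.8165; √(2b)=2.2494; u=(-5.8165+(-27.842))/2.2494=-14.9630, w=(-5.8165−(-27.842))/2.2494=9.7915
k=3: b·v=2.53×1.237=3.1296; √(2b)=2.2494; u=(3.1296+(-21.817))/2.2494=-8.3076, w=(3.1296−(-21.817))/2.2494=11.0901
k=4: b·v=2.53×0.55=1.3915; √(2b)=2.2494; u=(1.3915+7.854)/2.2494=4.1101, w=(1.3915−7.854)/2.2494=-2.8729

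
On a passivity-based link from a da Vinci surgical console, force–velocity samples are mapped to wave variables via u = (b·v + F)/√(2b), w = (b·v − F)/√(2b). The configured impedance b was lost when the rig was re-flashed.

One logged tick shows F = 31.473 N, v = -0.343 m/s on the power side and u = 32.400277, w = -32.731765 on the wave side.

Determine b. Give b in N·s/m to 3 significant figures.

u + w = -0.331488;  u + w = √(2b)·v, so √(2b) = -0.331488/(-0.343) = 0.966437.
b = (√(2b))²/2 = 0.934001/2 = 0.467001.
(Check via u − w = 2F/√(2b): u − w = 65.132042, 2F/√(2b) = 65.132005.)

b = 0.467 N·s/m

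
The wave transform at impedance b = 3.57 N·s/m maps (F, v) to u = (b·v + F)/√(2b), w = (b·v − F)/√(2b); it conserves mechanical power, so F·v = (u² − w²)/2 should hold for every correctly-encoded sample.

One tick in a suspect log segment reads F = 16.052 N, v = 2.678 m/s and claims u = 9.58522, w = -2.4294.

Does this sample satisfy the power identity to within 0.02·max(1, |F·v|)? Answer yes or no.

yes

F·v = 16.052×2.678 = 42.9873 W.
(u² − w²)/2 = (91.8764 − 5.9020)/2 = 42.9872 W.
|Δ| = 0.0000;  2% of max(1, |F·v|) = 0.8597.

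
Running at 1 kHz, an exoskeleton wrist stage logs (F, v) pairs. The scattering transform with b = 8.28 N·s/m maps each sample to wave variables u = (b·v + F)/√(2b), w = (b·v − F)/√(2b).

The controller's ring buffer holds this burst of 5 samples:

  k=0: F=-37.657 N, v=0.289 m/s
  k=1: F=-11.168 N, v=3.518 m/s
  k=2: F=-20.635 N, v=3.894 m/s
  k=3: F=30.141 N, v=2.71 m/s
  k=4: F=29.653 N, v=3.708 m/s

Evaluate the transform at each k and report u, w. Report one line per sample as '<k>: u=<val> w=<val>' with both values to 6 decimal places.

k=0: b·v=8.28×0.289=2.392920; √(2b)=4.069398; u=(2.392920+(-37.657))/4.069398=-8.665675, w=(2.392920−(-37.657))/4.069398=9.841731
k=1: b·v=8.28×3.518=29.129040; √(2b)=4.069398; u=(29.129040+(-11.168))/4.069398=4.413685, w=(29.129040−(-11.168))/4.069398=9.902457
k=2: b·v=8.28×3.894=32.242320; √(2b)=4.069398; u=(32.242320+(-20.635))/4.069398=2.852343, w=(32.242320−(-20.635))/4.069398=12.993892
k=3: b·v=8.28×2.71=22.438800; √(2b)=4.069398; u=(22.438800+30.141)/4.069398=12.920781, w=(22.438800−30.141)/4.069398=-1.892712
k=4: b·v=8.28×3.708=30.702240; √(2b)=4.069398; u=(30.702240+29.653)/4.069398=14.831491, w=(30.702240−29.653)/4.069398=0.257837

0: u=-8.665675 w=9.841731
1: u=4.413685 w=9.902457
2: u=2.852343 w=12.993892
3: u=12.920781 w=-1.892712
4: u=14.831491 w=0.257837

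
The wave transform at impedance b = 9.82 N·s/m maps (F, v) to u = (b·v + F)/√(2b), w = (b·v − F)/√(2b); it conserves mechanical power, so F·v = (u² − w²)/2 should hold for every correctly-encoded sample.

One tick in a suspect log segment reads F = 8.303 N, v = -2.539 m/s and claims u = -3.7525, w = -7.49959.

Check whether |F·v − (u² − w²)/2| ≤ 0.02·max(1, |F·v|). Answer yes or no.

F·v = 8.303×(-2.539) = -21.08132 W.
(u² − w²)/2 = (14.08126 − 56.24385)/2 = -21.08130 W.
|Δ| = 0.00002;  2% of max(1, |F·v|) = 0.42163.

yes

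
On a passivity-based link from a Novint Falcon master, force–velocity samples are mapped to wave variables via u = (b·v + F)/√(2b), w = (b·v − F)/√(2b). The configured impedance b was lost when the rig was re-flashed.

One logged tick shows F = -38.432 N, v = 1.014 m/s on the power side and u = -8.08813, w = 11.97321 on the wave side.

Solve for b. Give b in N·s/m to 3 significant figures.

u + w = 3.88508;  u + w = √(2b)·v, so √(2b) = 3.88508/1.014 = 3.83144.
b = (√(2b))²/2 = 14.67993/2 = 7.33997.
(Check via u − w = 2F/√(2b): u − w = -20.06134, 2F/√(2b) = -20.06139.)

b = 7.34 N·s/m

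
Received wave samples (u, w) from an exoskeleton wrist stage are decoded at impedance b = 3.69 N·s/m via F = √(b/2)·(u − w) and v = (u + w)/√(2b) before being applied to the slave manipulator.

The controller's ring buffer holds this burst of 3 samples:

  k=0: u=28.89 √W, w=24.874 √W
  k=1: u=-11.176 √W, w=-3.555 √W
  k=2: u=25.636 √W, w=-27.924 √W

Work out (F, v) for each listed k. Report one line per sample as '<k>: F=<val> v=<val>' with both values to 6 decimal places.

k=0: u−w=4.016000, u+w=53.764000; √(b/2)=1.358308, √(2b)=2.716616; F=1.358308×4.016=5.454964, v=53.764000/2.716616=19.790802
k=1: u−w=-7.621000, u+w=-14.731000; √(b/2)=1.358308, √(2b)=2.716616; F=1.358308×(-7.621)=-10.351664, v=-14.731000/2.716616=-5.422556
k=2: u−w=53.560000, u+w=-2.288000; √(b/2)=1.358308, √(2b)=2.716616; F=1.358308×53.56=72.750964, v=-2.288000/2.716616=-0.842224

0: F=5.454964 v=19.790802
1: F=-10.351664 v=-5.422556
2: F=72.750964 v=-0.842224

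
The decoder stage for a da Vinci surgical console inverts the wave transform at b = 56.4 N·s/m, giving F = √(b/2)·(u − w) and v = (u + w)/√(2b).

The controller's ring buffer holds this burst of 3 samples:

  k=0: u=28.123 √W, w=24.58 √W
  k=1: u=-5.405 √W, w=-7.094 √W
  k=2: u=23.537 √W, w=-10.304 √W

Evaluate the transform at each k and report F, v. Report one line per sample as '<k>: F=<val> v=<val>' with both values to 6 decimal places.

k=0: u−w=3.543000, u+w=52.703000; √(b/2)=5.310367, √(2b)=10.620734; F=5.310367×3.543=18.814631, v=52.703000/10.620734=4.962275
k=1: u−w=1.689000, u+w=-12.499000; √(b/2)=5.310367, √(2b)=10.620734; F=5.310367×1.689=8.969210, v=-12.499000/10.620734=-1.176849
k=2: u−w=33.841000, u+w=13.233000; √(b/2)=5.310367, √(2b)=10.620734; F=5.310367×33.841=179.708137, v=13.233000/10.620734=1.245959

0: F=18.814631 v=4.962275
1: F=8.969210 v=-1.176849
2: F=179.708137 v=1.245959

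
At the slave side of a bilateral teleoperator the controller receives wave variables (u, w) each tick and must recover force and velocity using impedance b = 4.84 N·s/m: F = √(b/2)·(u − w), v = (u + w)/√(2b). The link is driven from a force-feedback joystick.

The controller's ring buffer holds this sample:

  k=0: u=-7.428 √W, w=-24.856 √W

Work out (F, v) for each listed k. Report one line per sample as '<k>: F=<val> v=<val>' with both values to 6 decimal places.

k=0: u−w=17.428000, u+w=-32.284000; √(b/2)=1.555635, √(2b)=3.111270; F=1.555635×17.428=27.111605, v=-32.284000/3.111270=-10.376471

0: F=27.111605 v=-10.376471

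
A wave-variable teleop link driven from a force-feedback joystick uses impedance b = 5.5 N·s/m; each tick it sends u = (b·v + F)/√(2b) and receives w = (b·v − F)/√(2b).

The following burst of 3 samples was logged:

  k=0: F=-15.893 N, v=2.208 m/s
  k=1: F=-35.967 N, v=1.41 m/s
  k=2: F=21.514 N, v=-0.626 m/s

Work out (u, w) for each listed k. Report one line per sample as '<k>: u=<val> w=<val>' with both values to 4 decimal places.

0: u=-1.1304 w=8.4535
1: u=-8.5062 w=13.1827
2: u=5.4486 w=-7.5248

k=0: b·v=5.5×2.208=12.1440; √(2b)=3.3166; u=(12.1440+(-15.893))/3.3166=-1.1304, w=(12.1440−(-15.893))/3.3166=8.4535
k=1: b·v=5.5×1.41=7.7550; √(2b)=3.3166; u=(7.7550+(-35.967))/3.3166=-8.5062, w=(7.7550−(-35.967))/3.3166=13.1827
k=2: b·v=5.5×(-0.626)=-3.4430; √(2b)=3.3166; u=(-3.4430+21.514)/3.3166=5.4486, w=(-3.4430−21.514)/3.3166=-7.5248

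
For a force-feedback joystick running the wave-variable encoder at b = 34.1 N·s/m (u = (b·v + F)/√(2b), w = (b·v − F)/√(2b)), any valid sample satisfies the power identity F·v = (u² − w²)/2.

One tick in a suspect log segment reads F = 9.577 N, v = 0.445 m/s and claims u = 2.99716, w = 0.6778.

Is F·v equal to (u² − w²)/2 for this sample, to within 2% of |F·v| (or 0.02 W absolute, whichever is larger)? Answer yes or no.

yes

F·v = 9.577×0.445 = 4.2618 W.
(u² − w²)/2 = (8.9830 − 0.4594)/2 = 4.2618 W.
|Δ| = 0.0000;  2% of max(1, |F·v|) = 0.0852.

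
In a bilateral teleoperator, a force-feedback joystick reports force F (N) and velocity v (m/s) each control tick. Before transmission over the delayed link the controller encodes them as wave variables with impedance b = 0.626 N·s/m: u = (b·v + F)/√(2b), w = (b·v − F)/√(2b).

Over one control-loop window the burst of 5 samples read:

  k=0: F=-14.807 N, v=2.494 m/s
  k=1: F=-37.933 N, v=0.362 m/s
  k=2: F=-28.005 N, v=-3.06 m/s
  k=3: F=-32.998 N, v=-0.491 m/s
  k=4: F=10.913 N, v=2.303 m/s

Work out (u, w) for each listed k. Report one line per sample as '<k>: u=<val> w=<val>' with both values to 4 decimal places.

0: u=-11.8379 w=14.6285
1: u=-33.6987 w=34.1037
2: u=-26.7404 w=23.3165
3: u=-29.7654 w=29.2160
4: u=11.0415 w=-8.4646

k=0: b·v=0.626×2.494=1.5612; √(2b)=1.1189; u=(1.5612+(-14.807))/1.1189=-11.8379, w=(1.5612−(-14.807))/1.1189=14.6285
k=1: b·v=0.626×0.362=0.2266; √(2b)=1.1189; u=(0.2266+(-37.933))/1.1189=-33.6987, w=(0.2266−(-37.933))/1.1189=34.1037
k=2: b·v=0.626×(-3.06)=-1.9156; √(2b)=1.1189; u=(-1.9156+(-28.005))/1.1189=-26.7404, w=(-1.9156−(-28.005))/1.1189=23.3165
k=3: b·v=0.626×(-0.491)=-0.3074; √(2b)=1.1189; u=(-0.3074+(-32.998))/1.1189=-29.7654, w=(-0.3074−(-32.998))/1.1189=29.2160
k=4: b·v=0.626×2.303=1.4417; √(2b)=1.1189; u=(1.4417+10.913)/1.1189=11.0415, w=(1.4417−10.913)/1.1189=-8.4646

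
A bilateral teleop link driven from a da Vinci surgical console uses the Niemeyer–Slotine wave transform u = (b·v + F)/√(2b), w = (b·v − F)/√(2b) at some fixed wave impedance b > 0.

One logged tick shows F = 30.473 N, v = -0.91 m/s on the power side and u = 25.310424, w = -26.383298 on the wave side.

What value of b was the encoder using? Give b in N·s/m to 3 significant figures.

b = 0.695 N·s/m

u + w = -1.072874;  u + w = √(2b)·v, so √(2b) = -1.072874/(-0.91) = 1.178982.
b = (√(2b))²/2 = 1.390000/2 = 0.695000.
(Check via u − w = 2F/√(2b): u − w = 51.693722, 2F/√(2b) = 51.693731.)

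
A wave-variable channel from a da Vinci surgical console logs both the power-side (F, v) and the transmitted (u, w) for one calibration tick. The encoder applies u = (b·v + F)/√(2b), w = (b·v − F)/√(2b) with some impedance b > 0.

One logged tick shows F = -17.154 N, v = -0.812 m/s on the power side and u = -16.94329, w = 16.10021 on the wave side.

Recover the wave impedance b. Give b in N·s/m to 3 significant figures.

b = 0.539 N·s/m

u + w = -0.84308;  u + w = √(2b)·v, so √(2b) = -0.84308/(-0.812) = 1.03828.
b = (√(2b))²/2 = 1.07802/2 = 0.53901.
(Check via u − w = 2F/√(2b): u − w = -33.04350, 2F/√(2b) = -33.04324.)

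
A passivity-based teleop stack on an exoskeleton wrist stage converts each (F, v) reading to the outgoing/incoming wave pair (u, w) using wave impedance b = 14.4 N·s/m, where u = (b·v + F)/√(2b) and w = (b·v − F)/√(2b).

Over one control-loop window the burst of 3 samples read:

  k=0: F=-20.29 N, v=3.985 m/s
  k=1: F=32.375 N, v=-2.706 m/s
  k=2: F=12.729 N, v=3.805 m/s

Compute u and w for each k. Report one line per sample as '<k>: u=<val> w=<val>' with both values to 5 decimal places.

0: u=6.91206 w=14.47370
1: u=-1.22823 w=-13.29369
2: u=12.58180 w=7.83798

k=0: b·v=14.4×3.985=57.38400; √(2b)=5.36656; u=(57.38400+(-20.29))/5.36656=6.91206, w=(57.38400−(-20.29))/5.36656=14.47370
k=1: b·v=14.4×(-2.706)=-38.96640; √(2b)=5.36656; u=(-38.96640+32.375)/5.36656=-1.22823, w=(-38.96640−32.375)/5.36656=-13.29369
k=2: b·v=14.4×3.805=54.79200; √(2b)=5.36656; u=(54.79200+12.729)/5.36656=12.58180, w=(54.79200−12.729)/5.36656=7.83798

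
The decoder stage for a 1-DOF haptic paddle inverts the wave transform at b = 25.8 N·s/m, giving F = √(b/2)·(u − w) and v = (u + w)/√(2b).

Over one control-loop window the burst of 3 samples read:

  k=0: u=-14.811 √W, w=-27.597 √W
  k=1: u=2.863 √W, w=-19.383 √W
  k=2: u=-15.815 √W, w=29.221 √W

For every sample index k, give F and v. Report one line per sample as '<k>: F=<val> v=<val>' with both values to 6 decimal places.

0: F=45.922926 v=-5.903682
1: F=79.900002 v=-2.299774
2: F=-161.753865 v=1.866270

k=0: u−w=12.786000, u+w=-42.408000; √(b/2)=3.591657, √(2b)=7.183314; F=3.591657×12.786=45.922926, v=-42.408000/7.183314=-5.903682
k=1: u−w=22.246000, u+w=-16.520000; √(b/2)=3.591657, √(2b)=7.183314; F=3.591657×22.246=79.900002, v=-16.520000/7.183314=-2.299774
k=2: u−w=-45.036000, u+w=13.406000; √(b/2)=3.591657, √(2b)=7.183314; F=3.591657×(-45.036)=-161.753865, v=13.406000/7.183314=1.866270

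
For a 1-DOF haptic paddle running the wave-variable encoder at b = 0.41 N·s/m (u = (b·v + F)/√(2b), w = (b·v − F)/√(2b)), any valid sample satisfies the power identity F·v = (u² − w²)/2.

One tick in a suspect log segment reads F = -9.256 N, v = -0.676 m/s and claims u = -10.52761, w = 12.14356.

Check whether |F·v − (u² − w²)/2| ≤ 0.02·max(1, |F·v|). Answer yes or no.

F·v = (-9.256)×(-0.676) = 6.2571 W.
(u² − w²)/2 = (110.8306 − 147.4660)/2 = -18.3177 W.
|Δ| = 24.5748;  2% of max(1, |F·v|) = 0.1251.

no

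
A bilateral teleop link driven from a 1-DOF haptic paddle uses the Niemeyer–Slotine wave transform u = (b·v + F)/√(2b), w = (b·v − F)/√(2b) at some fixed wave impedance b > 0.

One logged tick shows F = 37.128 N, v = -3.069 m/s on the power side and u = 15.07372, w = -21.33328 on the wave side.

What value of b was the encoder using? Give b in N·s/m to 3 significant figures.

u + w = -6.2596;  u + w = √(2b)·v, so √(2b) = -6.2596/(-3.069) = 2.0396.
b = (√(2b))²/2 = 4.1600/2 = 2.0800.
(Check via u − w = 2F/√(2b): u − w = 36.4070, 2F/√(2b) = 36.4070.)

b = 2.08 N·s/m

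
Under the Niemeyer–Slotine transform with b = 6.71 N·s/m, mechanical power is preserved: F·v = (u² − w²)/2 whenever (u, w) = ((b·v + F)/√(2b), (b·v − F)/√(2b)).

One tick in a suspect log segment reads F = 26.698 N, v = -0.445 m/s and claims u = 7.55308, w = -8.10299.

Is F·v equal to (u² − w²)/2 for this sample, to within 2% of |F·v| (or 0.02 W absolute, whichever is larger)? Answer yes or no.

no

F·v = 26.698×(-0.445) = -11.8806 W.
(u² − w²)/2 = (57.0490 − 65.6584)/2 = -4.3047 W.
|Δ| = 7.5759;  2% of max(1, |F·v|) = 0.2376.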